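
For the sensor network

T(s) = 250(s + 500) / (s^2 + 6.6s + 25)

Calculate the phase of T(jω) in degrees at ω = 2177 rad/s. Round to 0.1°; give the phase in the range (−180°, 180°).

At s = jω = j2177:
zero (s+500): 500 + j2177 → |·| = √(500²+2177²) = √4989329 ≈ 2233.7, ∠ = arctan(2177/500) ≈ 77.06°
quadratic: (j2177)² + 6.6·j2177 + 25 = -4739304 + j14368.2 → |·| ≈ 4.7393e+06, ∠ ≈ 179.83°
∠T = 77.06° − 179.83° = -102.77°

-102.8°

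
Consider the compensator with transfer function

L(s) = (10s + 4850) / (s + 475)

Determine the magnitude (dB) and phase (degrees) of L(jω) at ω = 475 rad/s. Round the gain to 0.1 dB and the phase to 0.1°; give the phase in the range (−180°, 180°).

20.1 dB, -0.6°

Substitute s = j475:
Numerator: 10(j475) + 4850 = 4850 + j4750
Denominator: (j475) + 475 = 475 + j475
|N| = √(4850² + 4750²) ≈ 6788.6, ∠N ≈ 44.40°
|D| = √(475² + 475²) ≈ 671.75, ∠D ≈ 45.00°
|L| = 6788.6 / 671.75 ≈ 10.106
Gain = 20 log₁₀(10.106) ≈ 20.09 dB
∠L = 44.40° − 45.00° = -0.60°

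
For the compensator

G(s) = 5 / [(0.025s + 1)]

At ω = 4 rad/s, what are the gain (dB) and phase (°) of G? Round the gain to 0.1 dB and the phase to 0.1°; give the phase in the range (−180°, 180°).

At ω = 4 rad/s:
pole (1 + j4·0.025) = 1 + j0.1 → |·| ≈ 1.005, ∠ ≈ 5.71°
|G| = 5 · 1 / (1.005) ≈ 4.9751
Gain = 20 log₁₀(4.9751) ≈ 13.94 dB
∠G = (0°) − (5.71°) = -5.71°

13.9 dB, -5.7°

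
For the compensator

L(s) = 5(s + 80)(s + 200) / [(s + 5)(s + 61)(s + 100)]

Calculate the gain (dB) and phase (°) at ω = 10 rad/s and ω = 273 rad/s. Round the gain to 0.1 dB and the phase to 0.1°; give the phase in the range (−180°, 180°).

At s = jω = j10:
zero (s+80): 80 + j10 → |·| = √(80²+10²) = √6500 ≈ 80.623, ∠ = arctan(10/80) ≈ 7.13°
zero (s+200): 200 + j10 → |·| = √(200²+10²) = √40100 ≈ 200.25, ∠ = arctan(10/200) ≈ 2.86°
pole (s+5): 5 + j10 → |·| = √(5²+10²) = √125 ≈ 11.18, ∠ = arctan(10/5) ≈ 63.43°
pole (s+61): 61 + j10 → |·| = √(61²+10²) = √3821 ≈ 61.814, ∠ = arctan(10/61) ≈ 9.31°
pole (s+100): 100 + j10 → |·| = √(100²+10²) = √10100 ≈ 100.5, ∠ = arctan(10/100) ≈ 5.71°
|L| = 5 · 16145 / 69454 ≈ 1.1623
Gain = 20 log₁₀(1.1623) ≈ 1.31 dB
∠L = 9.99° − 78.45° = -68.46°

At s = jω = j273:
zero (s+80): 80 + j273 → |·| = √(80²+273²) = √80929 ≈ 284.48, ∠ = arctan(273/80) ≈ 73.67°
zero (s+200): 200 + j273 → |·| = √(200²+273²) = √114529 ≈ 338.42, ∠ = arctan(273/200) ≈ 53.77°
pole (s+5): 5 + j273 → |·| = √(5²+273²) = √74554 ≈ 273.05, ∠ = arctan(273/5) ≈ 88.95°
pole (s+61): 61 + j273 → |·| = √(61²+273²) = √78250 ≈ 279.73, ∠ = arctan(273/61) ≈ 77.40°
pole (s+100): 100 + j273 → |·| = √(100²+273²) = √84529 ≈ 290.74, ∠ = arctan(273/100) ≈ 69.88°
|L| = 5 · 96274 / 2.2207e+07 ≈ 0.021676
Gain = 20 log₁₀(0.021676) ≈ -33.28 dB
∠L = 127.44° − 236.23° = -108.79°

ω = 10: 1.3 dB, -68.5°; ω = 273: -33.3 dB, -108.8°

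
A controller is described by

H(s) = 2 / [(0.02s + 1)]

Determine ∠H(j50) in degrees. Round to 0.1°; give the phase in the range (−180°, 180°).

At ω = 50 rad/s:
pole (1 + j50·0.02) = 1 + j1 → |·| ≈ 1.4142, ∠ ≈ 45.00°
∠H = (0°) − (45.00°) = -45.00°

-45.0°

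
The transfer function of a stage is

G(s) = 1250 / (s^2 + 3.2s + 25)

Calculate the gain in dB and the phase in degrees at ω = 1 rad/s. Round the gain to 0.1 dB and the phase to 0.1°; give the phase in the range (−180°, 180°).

At s = jω = j1:
quadratic: (j1)² + 3.2·j1 + 25 = 24 + j3.2 → |·| ≈ 24.212, ∠ ≈ 7.59°
|G| = 1250 / 24.212 ≈ 51.627
Gain = 20 log₁₀(51.627) ≈ 34.26 dB
∠G = 0.00° − 7.59° = -7.59°

34.3 dB, -7.6°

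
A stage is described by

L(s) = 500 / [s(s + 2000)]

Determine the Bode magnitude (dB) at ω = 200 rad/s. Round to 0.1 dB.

At s = jω = j200:
pole (s+2000): 2000 + j200 → |·| = √(2000²+200²) = √4040000 ≈ 2010, ∠ = arctan(200/2000) ≈ 5.71°
pole at origin: |s| = 200, ∠ = 90.00° (in denominator)
|L| = 500 / 4.02e+05 ≈ 0.0012438
Gain = 20 log₁₀(0.0012438) ≈ -58.10 dB

-58.1 dB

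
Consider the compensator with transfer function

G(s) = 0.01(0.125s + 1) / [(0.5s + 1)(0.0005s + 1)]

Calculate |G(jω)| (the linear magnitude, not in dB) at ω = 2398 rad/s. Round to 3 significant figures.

At ω = 2398 rad/s:
zero (1 + j2398·0.125) = 1 + j299.75 → |·| ≈ 299.75, ∠ ≈ 89.81°
pole (1 + j2398·0.5) = 1 + j1199 → |·| ≈ 1199, ∠ ≈ 89.95°
pole (1 + j2398·0.0005) = 1 + j1.199 → |·| ≈ 1.5613, ∠ ≈ 50.17°
|G| = 0.01 · 299.75 / (1199 · 1.5613) ≈ 0.0016012

0.00160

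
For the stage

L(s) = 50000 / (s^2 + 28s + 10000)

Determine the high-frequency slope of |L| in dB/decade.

Each pole contributes −20 dB/decade at high frequency; each zero contributes +20 dB/decade.
Net: 0 zero(s) − 2 pole(s) → -40 dB/decade.

-40 dB/decade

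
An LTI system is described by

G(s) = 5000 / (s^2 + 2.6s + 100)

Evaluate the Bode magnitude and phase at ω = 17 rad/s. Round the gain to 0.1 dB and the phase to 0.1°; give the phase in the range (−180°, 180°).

At s = jω = j17:
quadratic: (j17)² + 2.6·j17 + 100 = -189 + j44.2 → |·| ≈ 194.1, ∠ ≈ 166.84°
|G| = 5000 / 194.1 ≈ 25.76
Gain = 20 log₁₀(25.76) ≈ 28.22 dB
∠G = 0.00° − 166.84° = -166.84°

28.2 dB, -166.8°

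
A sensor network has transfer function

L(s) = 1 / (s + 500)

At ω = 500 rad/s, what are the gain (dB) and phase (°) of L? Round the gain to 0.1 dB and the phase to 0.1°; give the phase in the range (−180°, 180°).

Substitute s = j500:
Numerator: 1 = 1 + j0
Denominator: (j500) + 500 = 500 + j500
|N| = √(1² + 0²) ≈ 1, ∠N ≈ 0.00°
|D| = √(500² + 500²) ≈ 707.11, ∠D ≈ 45.00°
|L| = 1 / 707.11 ≈ 0.0014142
Gain = 20 log₁₀(0.0014142) ≈ -56.99 dB
∠L = 0.00° − 45.00° = -45.00°

-57.0 dB, -45.0°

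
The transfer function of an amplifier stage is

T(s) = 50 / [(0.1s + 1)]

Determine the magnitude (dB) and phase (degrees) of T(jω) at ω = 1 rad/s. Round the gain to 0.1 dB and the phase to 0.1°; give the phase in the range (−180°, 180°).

At ω = 1 rad/s:
pole (1 + j1·0.1) = 1 + j0.1 → |·| ≈ 1.005, ∠ ≈ 5.71°
|T| = 50 · 1 / (1.005) ≈ 49.751
Gain = 20 log₁₀(49.751) ≈ 33.94 dB
∠T = (0°) − (5.71°) = -5.71°

33.9 dB, -5.7°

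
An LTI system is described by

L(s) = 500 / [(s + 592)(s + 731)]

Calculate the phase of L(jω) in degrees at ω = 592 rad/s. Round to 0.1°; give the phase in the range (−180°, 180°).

At s = jω = j592:
pole (s+592): 592 + j592 → |·| = √(592²+592²) = √700928 ≈ 837.21, ∠ = arctan(592/592) ≈ 45.00°
pole (s+731): 731 + j592 → |·| = √(731²+592²) = √884825 ≈ 940.65, ∠ = arctan(592/731) ≈ 39.00°
∠L = 0.00° − 84.00° = -84.00°

-84.0°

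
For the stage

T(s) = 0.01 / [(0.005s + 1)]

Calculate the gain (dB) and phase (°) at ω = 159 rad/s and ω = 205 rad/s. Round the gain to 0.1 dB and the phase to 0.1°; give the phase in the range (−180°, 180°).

At ω = 159 rad/s:
pole (1 + j159·0.005) = 1 + j0.795 → |·| ≈ 1.2775, ∠ ≈ 38.48°
|T| = 0.01 · 1 / (1.2775) ≈ 0.0078278
Gain = 20 log₁₀(0.0078278) ≈ -42.13 dB
∠T = (0°) − (38.48°) = -38.48°

At ω = 205 rad/s:
pole (1 + j205·0.005) = 1 + j1.025 → |·| ≈ 1.432, ∠ ≈ 45.71°
|T| = 0.01 · 1 / (1.432) ≈ 0.0069832
Gain = 20 log₁₀(0.0069832) ≈ -43.12 dB
∠T = (0°) − (45.71°) = -45.71°

ω = 159: -42.1 dB, -38.5°; ω = 205: -43.1 dB, -45.7°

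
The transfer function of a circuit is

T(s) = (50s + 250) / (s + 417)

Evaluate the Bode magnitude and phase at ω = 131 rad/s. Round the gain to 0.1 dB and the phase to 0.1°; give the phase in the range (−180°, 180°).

23.5 dB, 70.4°

Substitute s = j131:
Numerator: 50(j131) + 250 = 250 + j6550
Denominator: (j131) + 417 = 417 + j131
|N| = √(250² + 6550²) ≈ 6554.8, ∠N ≈ 87.81°
|D| = √(417² + 131²) ≈ 437.09, ∠D ≈ 17.44°
|T| = 6554.8 / 437.09 ≈ 14.996
Gain = 20 log₁₀(14.996) ≈ 23.52 dB
∠T = 87.81° − 17.44° = 70.37°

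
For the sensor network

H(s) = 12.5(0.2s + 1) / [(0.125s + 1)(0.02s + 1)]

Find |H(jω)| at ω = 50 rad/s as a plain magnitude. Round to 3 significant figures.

14.0

At ω = 50 rad/s:
zero (1 + j50·0.2) = 1 + j10 → |·| ≈ 10.05, ∠ ≈ 84.29°
pole (1 + j50·0.125) = 1 + j6.25 → |·| ≈ 6.3295, ∠ ≈ 80.91°
pole (1 + j50·0.02) = 1 + j1 → |·| ≈ 1.4142, ∠ ≈ 45.00°
|H| = 12.5 · 10.05 / (6.3295 · 1.4142) ≈ 14.034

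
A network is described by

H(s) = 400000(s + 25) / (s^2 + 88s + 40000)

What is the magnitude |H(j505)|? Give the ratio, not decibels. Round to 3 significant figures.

921

At s = jω = j505:
zero (s+25): 25 + j505 → |·| = √(25²+505²) = √255650 ≈ 505.62, ∠ = arctan(505/25) ≈ 87.17°
quadratic: (j505)² + 88·j505 + 40000 = -215025 + j44440 → |·| ≈ 2.1957e+05, ∠ ≈ 168.32°
|H| = 400000 · 505.62 / 2.1957e+05 ≈ 921.11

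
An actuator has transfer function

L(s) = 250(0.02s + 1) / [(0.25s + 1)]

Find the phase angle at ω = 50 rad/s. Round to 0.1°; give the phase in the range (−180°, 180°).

-40.4°

At ω = 50 rad/s:
zero (1 + j50·0.02) = 1 + j1 → |·| ≈ 1.4142, ∠ ≈ 45.00°
pole (1 + j50·0.25) = 1 + j12.5 → |·| ≈ 12.54, ∠ ≈ 85.43°
∠L = (45.00°) − (85.43°) = -40.43°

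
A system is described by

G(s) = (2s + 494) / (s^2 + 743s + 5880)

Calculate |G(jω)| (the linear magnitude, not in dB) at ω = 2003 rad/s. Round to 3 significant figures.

0.000944

Substitute s = j2003:
Numerator: 2(j2003) + 494 = 494 + j4006
Denominator: (j2003)^2 + 743(j2003) + 5880 = -4006129 + j1488229
|N| = √(494² + 4006²) ≈ 4036.3, ∠N ≈ 82.97°
|D| = √(4006129² + 1488229²) ≈ 4.2736e+06, ∠D ≈ 159.62°
|G| = 4036.3 / 4.2736e+06 ≈ 0.00094447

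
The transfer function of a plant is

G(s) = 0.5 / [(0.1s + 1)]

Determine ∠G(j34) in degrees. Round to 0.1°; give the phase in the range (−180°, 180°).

-73.6°

At ω = 34 rad/s:
pole (1 + j34·0.1) = 1 + j3.4 → |·| ≈ 3.544, ∠ ≈ 73.61°
∠G = (0°) − (73.61°) = -73.61°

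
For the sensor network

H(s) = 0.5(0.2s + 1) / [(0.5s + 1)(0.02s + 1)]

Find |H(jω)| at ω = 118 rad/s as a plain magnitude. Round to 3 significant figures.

0.0781

At ω = 118 rad/s:
zero (1 + j118·0.2) = 1 + j23.6 → |·| ≈ 23.621, ∠ ≈ 87.57°
pole (1 + j118·0.5) = 1 + j59 → |·| ≈ 59.008, ∠ ≈ 89.03°
pole (1 + j118·0.02) = 1 + j2.36 → |·| ≈ 2.5631, ∠ ≈ 67.04°
|H| = 0.5 · 23.621 / (59.008 · 2.5631) ≈ 0.078089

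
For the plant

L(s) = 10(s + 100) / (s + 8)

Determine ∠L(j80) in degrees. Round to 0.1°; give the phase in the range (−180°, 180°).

-45.6°

At s = jω = j80:
zero (s+100): 100 + j80 → |·| = √(100²+80²) = √16400 ≈ 128.06, ∠ = arctan(80/100) ≈ 38.66°
pole (s+8): 8 + j80 → |·| = √(8²+80²) = √6464 ≈ 80.399, ∠ = arctan(80/8) ≈ 84.29°
∠L = 38.66° − 84.29° = -45.63°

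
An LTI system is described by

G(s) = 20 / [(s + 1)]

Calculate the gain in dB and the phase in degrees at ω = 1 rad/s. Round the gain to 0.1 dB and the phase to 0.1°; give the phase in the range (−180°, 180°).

At ω = 1 rad/s:
pole (1 + j1·1) = 1 + j1 → |·| ≈ 1.4142, ∠ ≈ 45.00°
|G| = 20 · 1 / (1.4142) ≈ 14.142
Gain = 20 log₁₀(14.142) ≈ 23.01 dB
∠G = (0°) − (45.00°) = -45.00°

23.0 dB, -45.0°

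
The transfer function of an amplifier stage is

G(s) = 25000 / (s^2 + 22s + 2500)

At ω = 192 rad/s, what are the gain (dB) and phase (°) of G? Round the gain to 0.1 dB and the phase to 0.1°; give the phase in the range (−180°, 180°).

At s = jω = j192:
quadratic: (j192)² + 22·j192 + 2500 = -34364 + j4224 → |·| ≈ 34623, ∠ ≈ 172.99°
|G| = 25000 / 34623 ≈ 0.72206
Gain = 20 log₁₀(0.72206) ≈ -2.83 dB
∠G = 0.00° − 172.99° = -172.99°

-2.8 dB, -173.0°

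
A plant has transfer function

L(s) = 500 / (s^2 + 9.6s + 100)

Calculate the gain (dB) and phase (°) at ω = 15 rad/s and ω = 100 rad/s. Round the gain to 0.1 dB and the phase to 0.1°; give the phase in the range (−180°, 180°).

At s = jω = j15:
quadratic: (j15)² + 9.6·j15 + 100 = -125 + j144 → |·| ≈ 190.69, ∠ ≈ 130.96°
|L| = 500 / 190.69 ≈ 2.6221
Gain = 20 log₁₀(2.6221) ≈ 8.37 dB
∠L = 0.00° − 130.96° = -130.96°

At s = jω = j100:
quadratic: (j100)² + 9.6·j100 + 100 = -9900 + j960 → |·| ≈ 9946.4, ∠ ≈ 174.46°
|L| = 500 / 9946.4 ≈ 0.050269
Gain = 20 log₁₀(0.050269) ≈ -25.97 dB
∠L = 0.00° − 174.46° = -174.46°

ω = 15: 8.4 dB, -131.0°; ω = 100: -26.0 dB, -174.5°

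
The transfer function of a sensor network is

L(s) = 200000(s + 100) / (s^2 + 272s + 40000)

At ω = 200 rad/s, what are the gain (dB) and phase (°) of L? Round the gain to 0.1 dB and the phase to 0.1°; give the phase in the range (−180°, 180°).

At s = jω = j200:
zero (s+100): 100 + j200 → |·| = √(100²+200²) = √50000 ≈ 223.61, ∠ = arctan(200/100) ≈ 63.43°
quadratic: (j200)² + 272·j200 + 40000 = 0 + j54400 → |·| ≈ 54400, ∠ ≈ 90.00°
|L| = 200000 · 223.61 / 54400 ≈ 822.1
Gain = 20 log₁₀(822.1) ≈ 58.30 dB
∠L = 63.43° − 90.00° = -26.57°

58.3 dB, -26.6°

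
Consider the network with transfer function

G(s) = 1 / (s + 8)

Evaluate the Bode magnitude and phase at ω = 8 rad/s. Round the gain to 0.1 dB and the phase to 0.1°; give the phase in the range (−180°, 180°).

-21.1 dB, -45.0°

At s = jω = j8:
pole (s+8): 8 + j8 → |·| = √(8²+8²) = √128 ≈ 11.314, ∠ = arctan(8/8) ≈ 45.00°
|G| = 1 / 11.314 ≈ 0.088386
Gain = 20 log₁₀(0.088386) ≈ -21.07 dB
∠G = 0.00° − 45.00° = -45.00°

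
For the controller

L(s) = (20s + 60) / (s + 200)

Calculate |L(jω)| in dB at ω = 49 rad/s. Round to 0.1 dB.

Substitute s = j49:
Numerator: 20(j49) + 60 = 60 + j980
Denominator: (j49) + 200 = 200 + j49
|N| = √(60² + 980²) ≈ 981.84, ∠N ≈ 86.50°
|D| = √(200² + 49²) ≈ 205.92, ∠D ≈ 13.77°
|L| = 981.84 / 205.92 ≈ 4.7681
Gain = 20 log₁₀(4.7681) ≈ 13.57 dB

13.6 dB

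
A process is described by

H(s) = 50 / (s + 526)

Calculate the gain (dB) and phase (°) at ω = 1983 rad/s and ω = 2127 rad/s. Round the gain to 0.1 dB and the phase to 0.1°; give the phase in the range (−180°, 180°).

Substitute s = j1983:
Numerator: 50 = 50 + j0
Denominator: (j1983) + 526 = 526 + j1983
|N| = √(50² + 0²) ≈ 50, ∠N ≈ 0.00°
|D| = √(526² + 1983²) ≈ 2051.6, ∠D ≈ 75.14°
|H| = 50 / 2051.6 ≈ 0.024371
Gain = 20 log₁₀(0.024371) ≈ -32.26 dB
∠H = 0.00° − 75.14° = -75.14°

Substitute s = j2127:
Numerator: 50 = 50 + j0
Denominator: (j2127) + 526 = 526 + j2127
|N| = √(50² + 0²) ≈ 50, ∠N ≈ 0.00°
|D| = √(526² + 2127²) ≈ 2191.1, ∠D ≈ 76.11°
|H| = 50 / 2191.1 ≈ 0.02282
Gain = 20 log₁₀(0.02282) ≈ -32.83 dB
∠H = 0.00° − 76.11° = -76.11°

ω = 1983: -32.3 dB, -75.1°; ω = 2127: -32.8 dB, -76.1°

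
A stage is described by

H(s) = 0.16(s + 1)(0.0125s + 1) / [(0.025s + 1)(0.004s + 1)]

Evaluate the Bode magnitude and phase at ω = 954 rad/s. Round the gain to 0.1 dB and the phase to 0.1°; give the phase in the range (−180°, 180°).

25.8 dB, 12.2°

At ω = 954 rad/s:
zero (1 + j954·1) = 1 + j954 → |·| ≈ 954, ∠ ≈ 89.94°
zero (1 + j954·0.0125) = 1 + j11.925 → |·| ≈ 11.967, ∠ ≈ 85.21°
pole (1 + j954·0.025) = 1 + j23.85 → |·| ≈ 23.871, ∠ ≈ 87.60°
pole (1 + j954·0.004) = 1 + j3.816 → |·| ≈ 3.9449, ∠ ≈ 75.32°
|H| = 0.16 · 954 · 11.967 / (23.871 · 3.9449) ≈ 19.398
Gain = 20 log₁₀(19.398) ≈ 25.76 dB
∠H = (89.94° + 85.21°) − (87.60° + 75.32°) = 12.23°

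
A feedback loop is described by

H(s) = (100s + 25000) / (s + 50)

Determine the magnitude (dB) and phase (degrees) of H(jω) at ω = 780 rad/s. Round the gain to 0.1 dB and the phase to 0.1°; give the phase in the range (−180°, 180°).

Substitute s = j780:
Numerator: 100(j780) + 25000 = 25000 + j78000
Denominator: (j780) + 50 = 50 + j780
|N| = √(25000² + 78000²) ≈ 81908, ∠N ≈ 72.23°
|D| = √(50² + 780²) ≈ 781.6, ∠D ≈ 86.33°
|H| = 81908 / 781.6 ≈ 104.8
Gain = 20 log₁₀(104.8) ≈ 40.41 dB
∠H = 72.23° − 86.33° = -14.10°

40.4 dB, -14.1°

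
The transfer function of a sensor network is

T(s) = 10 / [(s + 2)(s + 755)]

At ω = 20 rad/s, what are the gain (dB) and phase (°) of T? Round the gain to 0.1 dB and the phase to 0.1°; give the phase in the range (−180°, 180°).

At s = jω = j20:
pole (s+2): 2 + j20 → |·| = √(2²+20²) = √404 ≈ 20.1, ∠ = arctan(20/2) ≈ 84.29°
pole (s+755): 755 + j20 → |·| = √(755²+20²) = √570425 ≈ 755.26, ∠ = arctan(20/755) ≈ 1.52°
|T| = 10 / 15181 ≈ 0.00065872
Gain = 20 log₁₀(0.00065872) ≈ -63.63 dB
∠T = 0.00° − 85.81° = -85.81°

-63.6 dB, -85.8°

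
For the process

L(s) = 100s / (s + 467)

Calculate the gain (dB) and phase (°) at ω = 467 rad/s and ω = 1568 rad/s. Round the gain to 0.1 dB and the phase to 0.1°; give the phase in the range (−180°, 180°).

At s = jω = j467:
zero at origin: s = j467 → |·| = 467, ∠ = 90.00°
pole (s+467): 467 + j467 → |·| = √(467²+467²) = √436178 ≈ 660.44, ∠ = arctan(467/467) ≈ 45.00°
|L| = 100 · 467 / 660.44 ≈ 70.71
Gain = 20 log₁₀(70.71) ≈ 36.99 dB
∠L = 90.00° − 45.00° = 45.00°

At s = jω = j1568:
zero at origin: s = j1568 → |·| = 1568, ∠ = 90.00°
pole (s+467): 467 + j1568 → |·| = √(467²+1568²) = √2676713 ≈ 1636.1, ∠ = arctan(1568/467) ≈ 73.41°
|L| = 100 · 1568 / 1636.1 ≈ 95.838
Gain = 20 log₁₀(95.838) ≈ 39.63 dB
∠L = 90.00° − 73.41° = 16.59°

ω = 467: 37.0 dB, 45.0°; ω = 1568: 39.6 dB, 16.6°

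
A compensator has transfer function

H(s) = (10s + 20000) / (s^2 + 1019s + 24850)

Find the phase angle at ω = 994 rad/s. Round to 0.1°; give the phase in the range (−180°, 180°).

-107.1°

Substitute s = j994:
Numerator: 10(j994) + 20000 = 20000 + j9940
Denominator: (j994)^2 + 1019(j994) + 24850 = -963186 + j1012886
|N| = √(20000² + 9940²) ≈ 22334, ∠N ≈ 26.43°
|D| = √(963186² + 1012886²) ≈ 1.3977e+06, ∠D ≈ 133.56°
∠H = 26.43° − 133.56° = -107.13°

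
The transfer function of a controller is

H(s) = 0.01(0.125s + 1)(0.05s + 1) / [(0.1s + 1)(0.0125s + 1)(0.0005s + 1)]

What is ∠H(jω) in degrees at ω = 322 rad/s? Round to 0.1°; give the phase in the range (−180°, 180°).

1.6°

At ω = 322 rad/s:
zero (1 + j322·0.125) = 1 + j40.25 → |·| ≈ 40.262, ∠ ≈ 88.58°
zero (1 + j322·0.05) = 1 + j16.1 → |·| ≈ 16.131, ∠ ≈ 86.45°
pole (1 + j322·0.1) = 1 + j32.2 → |·| ≈ 32.216, ∠ ≈ 88.22°
pole (1 + j322·0.0125) = 1 + j4.025 → |·| ≈ 4.1474, ∠ ≈ 76.05°
pole (1 + j322·0.0005) = 1 + j0.161 → |·| ≈ 1.0129, ∠ ≈ 9.15°
∠H = (88.58° + 86.45°) − (88.22° + 76.05° + 9.15°) = 1.61°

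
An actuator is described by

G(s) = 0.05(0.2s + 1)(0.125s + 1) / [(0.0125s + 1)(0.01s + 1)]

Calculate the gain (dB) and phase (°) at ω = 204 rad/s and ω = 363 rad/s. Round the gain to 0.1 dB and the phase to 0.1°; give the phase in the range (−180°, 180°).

At ω = 204 rad/s:
zero (1 + j204·0.2) = 1 + j40.8 → |·| ≈ 40.812, ∠ ≈ 88.60°
zero (1 + j204·0.125) = 1 + j25.5 → |·| ≈ 25.52, ∠ ≈ 87.75°
pole (1 + j204·0.0125) = 1 + j2.55 → |·| ≈ 2.7391, ∠ ≈ 68.59°
pole (1 + j204·0.01) = 1 + j2.04 → |·| ≈ 2.2719, ∠ ≈ 63.89°
|G| = 0.05 · 40.812 · 25.52 / (2.7391 · 2.2719) ≈ 8.3684
Gain = 20 log₁₀(8.3684) ≈ 18.45 dB
∠G = (88.60° + 87.75°) − (68.59° + 63.89°) = 43.87°

At ω = 363 rad/s:
zero (1 + j363·0.2) = 1 + j72.6 → |·| ≈ 72.607, ∠ ≈ 89.21°
zero (1 + j363·0.125) = 1 + j45.375 → |·| ≈ 45.386, ∠ ≈ 88.74°
pole (1 + j363·0.0125) = 1 + j4.5375 → |·| ≈ 4.6464, ∠ ≈ 77.57°
pole (1 + j363·0.01) = 1 + j3.63 → |·| ≈ 3.7652, ∠ ≈ 74.60°
|G| = 0.05 · 72.607 · 45.386 / (4.6464 · 3.7652) ≈ 9.4182
Gain = 20 log₁₀(9.4182) ≈ 19.48 dB
∠G = (89.21° + 88.74°) − (77.57° + 74.60°) = 25.78°

ω = 204: 18.5 dB, 43.9°; ω = 363: 19.5 dB, 25.8°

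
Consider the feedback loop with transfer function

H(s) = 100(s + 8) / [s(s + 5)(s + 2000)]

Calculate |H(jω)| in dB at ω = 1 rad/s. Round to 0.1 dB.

At s = jω = j1:
zero (s+8): 8 + j1 → |·| = √(8²+1²) = √65 ≈ 8.0623, ∠ = arctan(1/8) ≈ 7.13°
pole (s+5): 5 + j1 → |·| = √(5²+1²) = √26 ≈ 5.099, ∠ = arctan(1/5) ≈ 11.31°
pole (s+2000): 2000 + j1 → |·| = √(2000²+1²) = √4000001 ≈ 2000, ∠ = arctan(1/2000) ≈ 0.03°
pole at origin: |s| = 1, ∠ = 90.00° (in denominator)
|H| = 100 · 8.0623 / 10198 ≈ 0.079058
Gain = 20 log₁₀(0.079058) ≈ -22.04 dB

-22.0 dB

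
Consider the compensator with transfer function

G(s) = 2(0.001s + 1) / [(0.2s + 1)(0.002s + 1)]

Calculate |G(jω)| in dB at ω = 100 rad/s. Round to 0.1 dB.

At ω = 100 rad/s:
zero (1 + j100·0.001) = 1 + j0.1 → |·| ≈ 1.005, ∠ ≈ 5.71°
pole (1 + j100·0.2) = 1 + j20 → |·| ≈ 20.025, ∠ ≈ 87.14°
pole (1 + j100·0.002) = 1 + j0.2 → |·| ≈ 1.0198, ∠ ≈ 11.31°
|G| = 2 · 1.005 / (20.025 · 1.0198) ≈ 0.098426
Gain = 20 log₁₀(0.098426) ≈ -20.14 dB

-20.1 dB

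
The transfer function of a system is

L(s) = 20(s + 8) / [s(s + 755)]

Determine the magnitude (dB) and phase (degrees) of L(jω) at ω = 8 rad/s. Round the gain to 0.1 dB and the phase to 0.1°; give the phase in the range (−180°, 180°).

At s = jω = j8:
zero (s+8): 8 + j8 → |·| = √(8²+8²) = √128 ≈ 11.314, ∠ = arctan(8/8) ≈ 45.00°
pole (s+755): 755 + j8 → |·| = √(755²+8²) = √570089 ≈ 755.04, ∠ = arctan(8/755) ≈ 0.61°
pole at origin: |s| = 8, ∠ = 90.00° (in denominator)
|L| = 20 · 11.314 / 6040.3 ≈ 0.037462
Gain = 20 log₁₀(0.037462) ≈ -28.53 dB
∠L = 45.00° − 90.61° = -45.61°

-28.5 dB, -45.6°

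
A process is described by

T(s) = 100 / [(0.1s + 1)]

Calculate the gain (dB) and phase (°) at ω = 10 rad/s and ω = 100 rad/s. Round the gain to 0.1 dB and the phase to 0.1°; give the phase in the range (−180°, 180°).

At ω = 10 rad/s:
pole (1 + j10·0.1) = 1 + j1 → |·| ≈ 1.4142, ∠ ≈ 45.00°
|T| = 100 · 1 / (1.4142) ≈ 70.711
Gain = 20 log₁₀(70.711) ≈ 36.99 dB
∠T = (0°) − (45.00°) = -45.00°

At ω = 100 rad/s:
pole (1 + j100·0.1) = 1 + j10 → |·| ≈ 10.05, ∠ ≈ 84.29°
|T| = 100 · 1 / (10.05) ≈ 9.9502
Gain = 20 log₁₀(9.9502) ≈ 19.96 dB
∠T = (0°) − (84.29°) = -84.29°

ω = 10: 37.0 dB, -45.0°; ω = 100: 20.0 dB, -84.3°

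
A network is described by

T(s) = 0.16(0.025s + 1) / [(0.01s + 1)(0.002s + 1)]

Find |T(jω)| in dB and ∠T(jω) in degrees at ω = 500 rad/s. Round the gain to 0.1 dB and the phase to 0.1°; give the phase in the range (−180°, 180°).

-11.1 dB, -38.3°

At ω = 500 rad/s:
zero (1 + j500·0.025) = 1 + j12.5 → |·| ≈ 12.54, ∠ ≈ 85.43°
pole (1 + j500·0.01) = 1 + j5 → |·| ≈ 5.099, ∠ ≈ 78.69°
pole (1 + j500·0.002) = 1 + j1 → |·| ≈ 1.4142, ∠ ≈ 45.00°
|T| = 0.16 · 12.54 / (5.099 · 1.4142) ≈ 0.27824
Gain = 20 log₁₀(0.27824) ≈ -11.11 dB
∠T = (85.43°) − (78.69° + 45.00°) = -38.26°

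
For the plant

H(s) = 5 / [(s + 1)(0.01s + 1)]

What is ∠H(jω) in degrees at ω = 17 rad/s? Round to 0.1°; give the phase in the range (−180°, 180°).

At ω = 17 rad/s:
pole (1 + j17·1) = 1 + j17 → |·| ≈ 17.029, ∠ ≈ 86.63°
pole (1 + j17·0.01) = 1 + j0.17 → |·| ≈ 1.0143, ∠ ≈ 9.65°
∠H = (0°) − (86.63° + 9.65°) = -96.28°

-96.3°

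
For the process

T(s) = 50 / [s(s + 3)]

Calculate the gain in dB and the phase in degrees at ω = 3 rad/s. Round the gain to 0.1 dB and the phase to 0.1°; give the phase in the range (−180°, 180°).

At s = jω = j3:
pole (s+3): 3 + j3 → |·| = √(3²+3²) = √18 ≈ 4.2426, ∠ = arctan(3/3) ≈ 45.00°
pole at origin: |s| = 3, ∠ = 90.00° (in denominator)
|T| = 50 / 12.728 ≈ 3.9283
Gain = 20 log₁₀(3.9283) ≈ 11.88 dB
∠T = 0.00° − 135.00° = -135.00°

11.9 dB, -135.0°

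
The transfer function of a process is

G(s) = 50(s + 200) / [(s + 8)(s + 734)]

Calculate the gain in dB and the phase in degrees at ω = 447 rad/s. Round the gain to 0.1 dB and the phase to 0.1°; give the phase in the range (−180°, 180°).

-23.9 dB, -54.4°

At s = jω = j447:
zero (s+200): 200 + j447 → |·| = √(200²+447²) = √239809 ≈ 489.7, ∠ = arctan(447/200) ≈ 65.89°
pole (s+8): 8 + j447 → |·| = √(8²+447²) = √199873 ≈ 447.07, ∠ = arctan(447/8) ≈ 88.97°
pole (s+734): 734 + j447 → |·| = √(734²+447²) = √738565 ≈ 859.4, ∠ = arctan(447/734) ≈ 31.34°
|G| = 50 · 489.7 / 3.8421e+05 ≈ 0.063728
Gain = 20 log₁₀(0.063728) ≈ -23.91 dB
∠G = 65.89° − 120.31° = -54.42°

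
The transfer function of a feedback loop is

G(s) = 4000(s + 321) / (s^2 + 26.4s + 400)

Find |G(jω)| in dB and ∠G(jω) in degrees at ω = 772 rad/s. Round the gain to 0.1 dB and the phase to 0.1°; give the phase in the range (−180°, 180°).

15.0 dB, -110.6°

At s = jω = j772:
zero (s+321): 321 + j772 → |·| = √(321²+772²) = √699025 ≈ 836.08, ∠ = arctan(772/321) ≈ 67.42°
quadratic: (j772)² + 26.4·j772 + 400 = -595584 + j20380.8 → |·| ≈ 5.9593e+05, ∠ ≈ 178.04°
|G| = 4000 · 836.08 / 5.9593e+05 ≈ 5.6119
Gain = 20 log₁₀(5.6119) ≈ 14.98 dB
∠G = 67.42° − 178.04° = -110.62°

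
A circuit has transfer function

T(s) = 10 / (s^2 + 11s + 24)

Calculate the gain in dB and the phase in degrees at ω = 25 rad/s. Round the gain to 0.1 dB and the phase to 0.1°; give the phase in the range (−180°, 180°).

Substitute s = j25:
Numerator: 10 = 10 + j0
Denominator: (j25)^2 + 11(j25) + 24 = -601 + j275
|N| = √(10² + 0²) ≈ 10, ∠N ≈ 0.00°
|D| = √(601² + 275²) ≈ 660.93, ∠D ≈ 155.41°
|T| = 10 / 660.93 ≈ 0.01513
Gain = 20 log₁₀(0.01513) ≈ -36.40 dB
∠T = 0.00° − 155.41° = -155.41°

-36.4 dB, -155.4°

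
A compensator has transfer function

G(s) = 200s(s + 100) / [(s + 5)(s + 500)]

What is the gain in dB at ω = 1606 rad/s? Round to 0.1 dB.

45.6 dB

At s = jω = j1606:
zero (s+100): 100 + j1606 → |·| = √(100²+1606²) = √2589236 ≈ 1609.1, ∠ = arctan(1606/100) ≈ 86.44°
zero at origin: s = j1606 → |·| = 1606, ∠ = 90.00°
pole (s+5): 5 + j1606 → |·| = √(5²+1606²) = √2579261 ≈ 1606, ∠ = arctan(1606/5) ≈ 89.82°
pole (s+500): 500 + j1606 → |·| = √(500²+1606²) = √2829236 ≈ 1682, ∠ = arctan(1606/500) ≈ 72.71°
|G| = 200 · 2.5842e+06 / 2.7013e+06 ≈ 191.33
Gain = 20 log₁₀(191.33) ≈ 45.64 dB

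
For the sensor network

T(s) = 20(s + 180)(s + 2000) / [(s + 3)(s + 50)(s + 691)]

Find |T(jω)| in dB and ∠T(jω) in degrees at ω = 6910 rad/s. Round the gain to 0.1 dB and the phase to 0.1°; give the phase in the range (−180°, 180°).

-50.5 dB, -101.5°

At s = jω = j6910:
zero (s+180): 180 + j6910 → |·| = √(180²+6910²) = √47780500 ≈ 6912.3, ∠ = arctan(6910/180) ≈ 88.51°
zero (s+2000): 2000 + j6910 → |·| = √(2000²+6910²) = √51748100 ≈ 7193.6, ∠ = arctan(6910/2000) ≈ 73.86°
pole (s+3): 3 + j6910 → |·| = √(3²+6910²) = √47748109 ≈ 6910, ∠ = arctan(6910/3) ≈ 89.98°
pole (s+50): 50 + j6910 → |·| = √(50²+6910²) = √47750600 ≈ 6910.2, ∠ = arctan(6910/50) ≈ 89.59°
pole (s+691): 691 + j6910 → |·| = √(691²+6910²) = √48225581 ≈ 6944.5, ∠ = arctan(6910/691) ≈ 84.29°
|T| = 20 · 4.9724e+07 / 3.316e+11 ≈ 0.002999
Gain = 20 log₁₀(0.002999) ≈ -50.46 dB
∠T = 162.37° − 263.86° = -101.49°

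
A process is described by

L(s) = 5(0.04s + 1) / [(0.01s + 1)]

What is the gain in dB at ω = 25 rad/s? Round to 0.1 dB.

16.7 dB

At ω = 25 rad/s:
zero (1 + j25·0.04) = 1 + j1 → |·| ≈ 1.4142, ∠ ≈ 45.00°
pole (1 + j25·0.01) = 1 + j0.25 → |·| ≈ 1.0308, ∠ ≈ 14.04°
|L| = 5 · 1.4142 / (1.0308) ≈ 6.8597
Gain = 20 log₁₀(6.8597) ≈ 16.73 dB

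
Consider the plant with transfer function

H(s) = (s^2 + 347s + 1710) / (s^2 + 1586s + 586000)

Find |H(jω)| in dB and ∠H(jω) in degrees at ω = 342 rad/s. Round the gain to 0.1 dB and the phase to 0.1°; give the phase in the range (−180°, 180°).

Substitute s = j342:
Numerator: (j342)^2 + 347(j342) + 1710 = -115254 + j118674
Denominator: (j342)^2 + 1586(j342) + 586000 = 469036 + j542412
|N| = √(115254² + 118674²) ≈ 1.6543e+05, ∠N ≈ 134.16°
|D| = √(469036² + 542412²) ≈ 7.1708e+05, ∠D ≈ 49.15°
|H| = 1.6543e+05 / 7.1708e+05 ≈ 0.2307
Gain = 20 log₁₀(0.2307) ≈ -12.74 dB
∠H = 134.16° − 49.15° = 85.01°

-12.7 dB, 85.0°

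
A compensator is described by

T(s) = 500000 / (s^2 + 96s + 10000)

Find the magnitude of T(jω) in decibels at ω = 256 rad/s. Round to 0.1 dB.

18.3 dB

At s = jω = j256:
quadratic: (j256)² + 96·j256 + 10000 = -55536 + j24576 → |·| ≈ 60731, ∠ ≈ 156.13°
|T| = 500000 / 60731 ≈ 8.233
Gain = 20 log₁₀(8.233) ≈ 18.31 dB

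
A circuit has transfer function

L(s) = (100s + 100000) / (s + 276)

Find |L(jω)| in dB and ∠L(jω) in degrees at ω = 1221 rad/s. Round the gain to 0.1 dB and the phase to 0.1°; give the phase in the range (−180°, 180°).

Substitute s = j1221:
Numerator: 100(j1221) + 100000 = 100000 + j122100
Denominator: (j1221) + 276 = 276 + j1221
|N| = √(100000² + 122100²) ≈ 1.5782e+05, ∠N ≈ 50.68°
|D| = √(276² + 1221²) ≈ 1251.8, ∠D ≈ 77.26°
|L| = 1.5782e+05 / 1251.8 ≈ 126.07
Gain = 20 log₁₀(126.07) ≈ 42.01 dB
∠L = 50.68° − 77.26° = -26.58°

42.0 dB, -26.6°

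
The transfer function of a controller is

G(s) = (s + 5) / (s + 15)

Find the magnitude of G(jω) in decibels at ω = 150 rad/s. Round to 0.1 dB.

At s = jω = j150:
zero (s+5): 5 + j150 → |·| = √(5²+150²) = √22525 ≈ 150.08, ∠ = arctan(150/5) ≈ 88.09°
pole (s+15): 15 + j150 → |·| = √(15²+150²) = √22725 ≈ 150.75, ∠ = arctan(150/15) ≈ 84.29°
|G| = 1 · 150.08 / 150.75 ≈ 0.99556
Gain = 20 log₁₀(0.99556) ≈ -0.04 dB

-0.0 dB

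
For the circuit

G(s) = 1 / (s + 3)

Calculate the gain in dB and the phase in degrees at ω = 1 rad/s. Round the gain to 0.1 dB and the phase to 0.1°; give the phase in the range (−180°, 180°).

At s = jω = j1:
pole (s+3): 3 + j1 → |·| = √(3²+1²) = √10 ≈ 3.1623, ∠ = arctan(1/3) ≈ 18.43°
|G| = 1 / 3.1623 ≈ 0.31623
Gain = 20 log₁₀(0.31623) ≈ -10.00 dB
∠G = 0.00° − 18.43° = -18.43°

-10.0 dB, -18.4°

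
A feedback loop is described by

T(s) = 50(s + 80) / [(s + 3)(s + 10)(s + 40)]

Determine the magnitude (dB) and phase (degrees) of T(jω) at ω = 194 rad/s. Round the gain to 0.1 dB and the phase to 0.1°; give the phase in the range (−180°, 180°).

At s = jω = j194:
zero (s+80): 80 + j194 → |·| = √(80²+194²) = √44036 ≈ 209.85, ∠ = arctan(194/80) ≈ 67.59°
pole (s+3): 3 + j194 → |·| = √(3²+194²) = √37645 ≈ 194.02, ∠ = arctan(194/3) ≈ 89.11°
pole (s+10): 10 + j194 → |·| = √(10²+194²) = √37736 ≈ 194.26, ∠ = arctan(194/10) ≈ 87.05°
pole (s+40): 40 + j194 → |·| = √(40²+194²) = √39236 ≈ 198.08, ∠ = arctan(194/40) ≈ 78.35°
|T| = 50 · 209.85 / 7.4657e+06 ≈ 0.0014054
Gain = 20 log₁₀(0.0014054) ≈ -57.04 dB
∠T = 67.59° − 254.51° = -186.92° ≡ 173.08° (principal value)

-57.0 dB, 173.1°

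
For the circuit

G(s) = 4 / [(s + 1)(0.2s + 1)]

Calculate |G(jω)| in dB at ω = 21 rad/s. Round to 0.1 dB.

At ω = 21 rad/s:
pole (1 + j21·1) = 1 + j21 → |·| ≈ 21.024, ∠ ≈ 87.27°
pole (1 + j21·0.2) = 1 + j4.2 → |·| ≈ 4.3174, ∠ ≈ 76.61°
|G| = 4 · 1 / (21.024 · 4.3174) ≈ 0.044068
Gain = 20 log₁₀(0.044068) ≈ -27.12 dB

-27.1 dB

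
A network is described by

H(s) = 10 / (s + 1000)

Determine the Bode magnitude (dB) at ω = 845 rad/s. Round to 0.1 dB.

-42.3 dB

At s = jω = j845:
pole (s+1000): 1000 + j845 → |·| = √(1000²+845²) = √1714025 ≈ 1309.2, ∠ = arctan(845/1000) ≈ 40.20°
|H| = 10 / 1309.2 ≈ 0.0076383
Gain = 20 log₁₀(0.0076383) ≈ -42.34 dB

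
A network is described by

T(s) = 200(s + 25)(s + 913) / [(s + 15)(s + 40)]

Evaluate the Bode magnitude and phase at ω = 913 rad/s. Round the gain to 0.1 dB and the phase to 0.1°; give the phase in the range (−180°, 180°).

At s = jω = j913:
zero (s+25): 25 + j913 → |·| = √(25²+913²) = √834194 ≈ 913.34, ∠ = arctan(913/25) ≈ 88.43°
zero (s+913): 913 + j913 → |·| = √(913²+913²) = √1667138 ≈ 1291.2, ∠ = arctan(913/913) ≈ 45.00°
pole (s+15): 15 + j913 → |·| = √(15²+913²) = √833794 ≈ 913.12, ∠ = arctan(913/15) ≈ 89.06°
pole (s+40): 40 + j913 → |·| = √(40²+913²) = √835169 ≈ 913.88, ∠ = arctan(913/40) ≈ 87.49°
|T| = 200 · 1.1793e+06 / 8.3448e+05 ≈ 282.64
Gain = 20 log₁₀(282.64) ≈ 49.02 dB
∠T = 133.43° − 176.55° = -43.12°

49.0 dB, -43.1°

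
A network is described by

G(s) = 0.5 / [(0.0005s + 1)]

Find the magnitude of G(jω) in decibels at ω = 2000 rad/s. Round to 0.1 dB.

At ω = 2000 rad/s:
pole (1 + j2000·0.0005) = 1 + j1 → |·| ≈ 1.4142, ∠ ≈ 45.00°
|G| = 0.5 · 1 / (1.4142) ≈ 0.35356
Gain = 20 log₁₀(0.35356) ≈ -9.03 dB

-9.0 dB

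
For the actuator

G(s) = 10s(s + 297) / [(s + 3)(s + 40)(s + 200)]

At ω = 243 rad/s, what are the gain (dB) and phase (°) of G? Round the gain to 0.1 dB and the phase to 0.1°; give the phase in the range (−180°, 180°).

-26.1 dB, -91.2°

At s = jω = j243:
zero (s+297): 297 + j243 → |·| = √(297²+243²) = √147258 ≈ 383.74, ∠ = arctan(243/297) ≈ 39.29°
zero at origin: s = j243 → |·| = 243, ∠ = 90.00°
pole (s+3): 3 + j243 → |·| = √(3²+243²) = √59058 ≈ 243.02, ∠ = arctan(243/3) ≈ 89.29°
pole (s+40): 40 + j243 → |·| = √(40²+243²) = √60649 ≈ 246.27, ∠ = arctan(243/40) ≈ 80.65°
pole (s+200): 200 + j243 → |·| = √(200²+243²) = √99049 ≈ 314.72, ∠ = arctan(243/200) ≈ 50.54°
|G| = 10 · 93249 / 1.8836e+07 ≈ 0.049506
Gain = 20 log₁₀(0.049506) ≈ -26.11 dB
∠G = 129.29° − 220.48° = -91.19°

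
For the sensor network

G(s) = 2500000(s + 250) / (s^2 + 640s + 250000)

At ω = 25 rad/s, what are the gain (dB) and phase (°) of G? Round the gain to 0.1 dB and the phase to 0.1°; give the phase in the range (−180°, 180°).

At s = jω = j25:
zero (s+250): 250 + j25 → |·| = √(250²+25²) = √63125 ≈ 251.25, ∠ = arctan(25/250) ≈ 5.71°
quadratic: (j25)² + 640·j25 + 250000 = 249375 + j16000 → |·| ≈ 2.4989e+05, ∠ ≈ 3.67°
|G| = 2500000 · 251.25 / 2.4989e+05 ≈ 2513.6
Gain = 20 log₁₀(2513.6) ≈ 68.01 dB
∠G = 5.71° − 3.67° = 2.04°

68.0 dB, 2.0°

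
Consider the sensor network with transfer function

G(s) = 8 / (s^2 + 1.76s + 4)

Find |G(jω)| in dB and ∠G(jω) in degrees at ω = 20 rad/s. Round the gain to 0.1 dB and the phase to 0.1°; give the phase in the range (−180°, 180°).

-33.9 dB, -174.9°

At s = jω = j20:
quadratic: (j20)² + 1.76·j20 + 4 = -396 + j35.2 → |·| ≈ 397.56, ∠ ≈ 174.92°
|G| = 8 / 397.56 ≈ 0.020123
Gain = 20 log₁₀(0.020123) ≈ -33.93 dB
∠G = 0.00° − 174.92° = -174.92°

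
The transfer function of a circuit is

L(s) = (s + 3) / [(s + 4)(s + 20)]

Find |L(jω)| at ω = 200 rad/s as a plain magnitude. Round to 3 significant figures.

0.00497

At s = jω = j200:
zero (s+3): 3 + j200 → |·| = √(3²+200²) = √40009 ≈ 200.02, ∠ = arctan(200/3) ≈ 89.14°
pole (s+4): 4 + j200 → |·| = √(4²+200²) = √40016 ≈ 200.04, ∠ = arctan(200/4) ≈ 88.85°
pole (s+20): 20 + j200 → |·| = √(20²+200²) = √40400 ≈ 201, ∠ = arctan(200/20) ≈ 84.29°
|L| = 1 · 200.02 / 40208 ≈ 0.0049746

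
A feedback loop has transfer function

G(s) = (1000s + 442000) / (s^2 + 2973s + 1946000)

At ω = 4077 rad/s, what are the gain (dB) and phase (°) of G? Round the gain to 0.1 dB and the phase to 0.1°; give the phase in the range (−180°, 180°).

Substitute s = j4077:
Numerator: 1000(j4077) + 442000 = 442000 + j4077000
Denominator: (j4077)^2 + 2973(j4077) + 1946000 = -14675929 + j12120921
|N| = √(442000² + 4077000²) ≈ 4.1009e+06, ∠N ≈ 83.81°
|D| = √(14675929² + 12120921²) ≈ 1.9034e+07, ∠D ≈ 140.45°
|G| = 4.1009e+06 / 1.9034e+07 ≈ 0.21545
Gain = 20 log₁₀(0.21545) ≈ -13.33 dB
∠G = 83.81° − 140.45° = -56.64°

-13.3 dB, -56.6°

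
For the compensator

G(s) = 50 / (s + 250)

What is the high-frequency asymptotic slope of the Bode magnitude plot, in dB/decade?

-20 dB/decade

Each pole contributes −20 dB/decade at high frequency; each zero contributes +20 dB/decade.
Net: 0 zero(s) − 1 pole(s) → -20 dB/decade.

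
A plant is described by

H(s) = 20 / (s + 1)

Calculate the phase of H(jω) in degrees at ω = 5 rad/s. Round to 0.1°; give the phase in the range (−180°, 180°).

-78.7°

Substitute s = j5:
Numerator: 20 = 20 + j0
Denominator: (j5) + 1 = 1 + j5
|N| = √(20² + 0²) ≈ 20, ∠N ≈ 0.00°
|D| = √(1² + 5²) ≈ 5.099, ∠D ≈ 78.69°
∠H = 0.00° − 78.69° = -78.69°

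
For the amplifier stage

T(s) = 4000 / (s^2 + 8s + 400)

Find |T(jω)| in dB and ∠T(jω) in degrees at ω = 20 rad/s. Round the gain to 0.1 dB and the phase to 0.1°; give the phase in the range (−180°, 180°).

28.0 dB, -90.0°

At s = jω = j20:
quadratic: (j20)² + 8·j20 + 400 = 0 + j160 → |·| ≈ 160, ∠ ≈ 90.00°
|T| = 4000 / 160 ≈ 25
Gain = 20 log₁₀(25) ≈ 27.96 dB
∠T = 0.00° − 90.00° = -90.00°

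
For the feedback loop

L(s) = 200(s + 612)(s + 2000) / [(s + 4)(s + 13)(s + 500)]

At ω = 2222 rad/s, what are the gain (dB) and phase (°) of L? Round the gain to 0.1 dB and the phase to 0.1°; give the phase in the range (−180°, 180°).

-18.2 dB, -134.3°

At s = jω = j2222:
zero (s+612): 612 + j2222 → |·| = √(612²+2222²) = √5311828 ≈ 2304.7, ∠ = arctan(2222/612) ≈ 74.60°
zero (s+2000): 2000 + j2222 → |·| = √(2000²+2222²) = √8937284 ≈ 2989.5, ∠ = arctan(2222/2000) ≈ 48.01°
pole (s+4): 4 + j2222 → |·| = √(4²+2222²) = √4937300 ≈ 2222, ∠ = arctan(2222/4) ≈ 89.90°
pole (s+13): 13 + j2222 → |·| = √(13²+2222²) = √4937453 ≈ 2222, ∠ = arctan(2222/13) ≈ 89.66°
pole (s+500): 500 + j2222 → |·| = √(500²+2222²) = √5187284 ≈ 2277.6, ∠ = arctan(2222/500) ≈ 77.32°
|L| = 200 · 6.8899e+06 / 1.1245e+10 ≈ 0.12254
Gain = 20 log₁₀(0.12254) ≈ -18.23 dB
∠L = 122.61° − 256.88° = -134.27°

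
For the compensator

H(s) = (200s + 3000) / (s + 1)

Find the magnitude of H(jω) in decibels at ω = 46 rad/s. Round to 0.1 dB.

46.5 dB

Substitute s = j46:
Numerator: 200(j46) + 3000 = 3000 + j9200
Denominator: (j46) + 1 = 1 + j46
|N| = √(3000² + 9200²) ≈ 9676.8, ∠N ≈ 71.94°
|D| = √(1² + 46²) ≈ 46.011, ∠D ≈ 88.75°
|H| = 9676.8 / 46.011 ≈ 210.31
Gain = 20 log₁₀(210.31) ≈ 46.46 dB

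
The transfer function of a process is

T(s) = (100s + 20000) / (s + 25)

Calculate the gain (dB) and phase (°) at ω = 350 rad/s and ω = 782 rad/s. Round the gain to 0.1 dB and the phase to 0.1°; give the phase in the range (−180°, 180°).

Substitute s = j350:
Numerator: 100(j350) + 20000 = 20000 + j35000
Denominator: (j350) + 25 = 25 + j350
|N| = √(20000² + 35000²) ≈ 40311, ∠N ≈ 60.26°
|D| = √(25² + 350²) ≈ 350.89, ∠D ≈ 85.91°
|T| = 40311 / 350.89 ≈ 114.88
Gain = 20 log₁₀(114.88) ≈ 41.20 dB
∠T = 60.26° − 85.91° = -25.65°

Substitute s = j782:
Numerator: 100(j782) + 20000 = 20000 + j78200
Denominator: (j782) + 25 = 25 + j782
|N| = √(20000² + 78200²) ≈ 80717, ∠N ≈ 75.65°
|D| = √(25² + 782²) ≈ 782.4, ∠D ≈ 88.17°
|T| = 80717 / 782.4 ≈ 103.17
Gain = 20 log₁₀(103.17) ≈ 40.27 dB
∠T = 75.65° − 88.17° = -12.52°

ω = 350: 41.2 dB, -25.7°; ω = 782: 40.3 dB, -12.5°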